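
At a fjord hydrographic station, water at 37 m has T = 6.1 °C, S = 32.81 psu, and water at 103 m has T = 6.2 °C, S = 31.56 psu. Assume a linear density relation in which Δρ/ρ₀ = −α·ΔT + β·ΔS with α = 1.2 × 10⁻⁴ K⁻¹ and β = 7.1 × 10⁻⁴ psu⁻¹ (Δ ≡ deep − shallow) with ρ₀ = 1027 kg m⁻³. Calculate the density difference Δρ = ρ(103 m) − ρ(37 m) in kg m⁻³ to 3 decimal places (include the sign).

-0.924 kg m⁻³

ΔT = +0.1 K, ΔS = -1.25 psu (deep − shallow).
Δρ/ρ₀ = −(1.2 × 10⁻⁴)(+0.1) + (7.1 × 10⁻⁴)(-1.25) = -8.995 × 10⁻⁴.
Δρ = 1027 × (-8.995 × 10⁻⁴) = -0.924 kg m⁻³.
Negative Δρ: lighter below, statically unstable.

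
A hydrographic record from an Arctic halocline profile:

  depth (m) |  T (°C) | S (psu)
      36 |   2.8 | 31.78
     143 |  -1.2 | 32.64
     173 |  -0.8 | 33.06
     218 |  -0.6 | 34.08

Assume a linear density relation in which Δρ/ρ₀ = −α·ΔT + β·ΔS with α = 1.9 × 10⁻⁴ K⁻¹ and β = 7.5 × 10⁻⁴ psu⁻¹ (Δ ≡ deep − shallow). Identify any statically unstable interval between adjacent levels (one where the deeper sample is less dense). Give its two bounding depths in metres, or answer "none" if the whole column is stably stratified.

Evaluate Δρ/ρ₀ = −αΔT + βΔS across each adjacent pair:
  36–143 m: −αΔT+βΔS = −(1.9 × 10⁻⁴)(-4.0)+(7.5 × 10⁻⁴)(+0.86) = 1.4 × 10⁻³ → stable
  143–173 m: −αΔT+βΔS = −(1.9 × 10⁻⁴)(+0.4)+(7.5 × 10⁻⁴)(+0.42) = 2.4 × 10⁻⁴ → stable
  173–218 m: −αΔT+βΔS = −(1.9 × 10⁻⁴)(+0.2)+(7.5 × 10⁻⁴)(+1.02) = 7.3 × 10⁻⁴ → stable
Every interval has Δρ > 0: the column is stably stratified throughout.

none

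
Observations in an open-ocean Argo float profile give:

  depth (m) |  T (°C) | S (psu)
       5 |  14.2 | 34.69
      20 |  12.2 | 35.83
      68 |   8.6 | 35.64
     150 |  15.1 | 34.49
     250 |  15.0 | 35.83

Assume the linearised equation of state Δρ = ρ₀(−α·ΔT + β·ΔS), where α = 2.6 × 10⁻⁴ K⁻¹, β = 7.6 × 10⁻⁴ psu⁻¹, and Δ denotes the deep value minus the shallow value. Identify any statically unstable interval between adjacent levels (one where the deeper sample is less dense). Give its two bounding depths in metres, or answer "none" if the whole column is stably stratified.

68–150 m

Evaluate Δρ/ρ₀ = −αΔT + βΔS across each adjacent pair:
  5–20 m: −αΔT+βΔS = −(2.6 × 10⁻⁴)(-2.0)+(7.6 × 10⁻⁴)(+1.14) = 1.4 × 10⁻³ → stable
  20–68 m: −αΔT+βΔS = −(2.6 × 10⁻⁴)(-3.6)+(7.6 × 10⁻⁴)(-0.19) = 7.9 × 10⁻⁴ → stable
  68–150 m: −αΔT+βΔS = −(2.6 × 10⁻⁴)(+6.5)+(7.6 × 10⁻⁴)(-1.15) = -2.6 × 10⁻³ → UNSTABLE
  150–250 m: −αΔT+βΔS = −(2.6 × 10⁻⁴)(-0.1)+(7.6 × 10⁻⁴)(+1.34) = 1.0 × 10⁻³ → stable
The 68–150 m interval has Δρ < 0: lighter water underlies denser water.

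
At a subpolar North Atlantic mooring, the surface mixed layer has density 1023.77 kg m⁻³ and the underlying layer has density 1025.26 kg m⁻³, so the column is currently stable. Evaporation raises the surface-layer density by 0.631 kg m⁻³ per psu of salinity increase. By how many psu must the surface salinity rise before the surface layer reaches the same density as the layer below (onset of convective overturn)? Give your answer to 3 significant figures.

2.36 psu

Density deficit of the surface layer: 1025.26 − 1023.77 = 1.49 kg m⁻³.
Required change = 1.49 / 0.631 = 2.36 psu.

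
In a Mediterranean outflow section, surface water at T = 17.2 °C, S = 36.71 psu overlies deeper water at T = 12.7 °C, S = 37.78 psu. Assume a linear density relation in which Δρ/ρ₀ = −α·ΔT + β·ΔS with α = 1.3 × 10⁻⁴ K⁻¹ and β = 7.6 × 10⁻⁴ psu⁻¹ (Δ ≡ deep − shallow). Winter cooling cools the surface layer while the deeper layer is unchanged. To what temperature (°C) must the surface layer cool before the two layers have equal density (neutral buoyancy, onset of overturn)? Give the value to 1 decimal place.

Neutral buoyancy requires Δρ = 0, i.e. −α(T_deep − T_surf′) + β(S_deep − S_surf) = 0.
T_surf′ = T_deep − (β/α)·ΔS = 12.7 − (7.6 × 10⁻⁴/1.3 × 10⁻⁴)·(+1.07) = 6.445 °C.
Cooling required: 17.2 − (6.445) = 10.755 °C.

6.4 °C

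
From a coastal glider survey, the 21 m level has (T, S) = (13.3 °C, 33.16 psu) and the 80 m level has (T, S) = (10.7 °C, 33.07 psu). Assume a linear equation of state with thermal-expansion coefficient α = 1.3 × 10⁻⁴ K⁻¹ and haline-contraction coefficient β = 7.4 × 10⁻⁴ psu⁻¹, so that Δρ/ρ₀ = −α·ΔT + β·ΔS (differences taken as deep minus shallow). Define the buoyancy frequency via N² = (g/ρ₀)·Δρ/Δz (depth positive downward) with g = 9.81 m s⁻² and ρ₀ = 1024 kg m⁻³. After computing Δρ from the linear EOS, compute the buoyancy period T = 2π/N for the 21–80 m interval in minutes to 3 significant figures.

15.6 min

ΔT = -2.6 K, ΔS = -0.09 psu (deep − shallow).
Δρ/ρ₀ = −αΔT + βΔS = 3.38 × 10⁻⁴ − 6.66 × 10⁻⁵ = 2.714 × 10⁻⁴, so Δρ ≈ 0.2779 kg m⁻³.
N² = (g/ρ₀)·Δρ/Δz = g·(Δρ/ρ₀)/Δz = 9.81 × 2.714 × 10⁻⁴ / 59 = 4.5126 × 10⁻⁵ s⁻².
N = √(4.5126 × 10⁻⁵) = 6.7176 × 10⁻³ rad s⁻¹ → T = 2π/N = 935.33 s = 15.589 min ≈ 15.6 min.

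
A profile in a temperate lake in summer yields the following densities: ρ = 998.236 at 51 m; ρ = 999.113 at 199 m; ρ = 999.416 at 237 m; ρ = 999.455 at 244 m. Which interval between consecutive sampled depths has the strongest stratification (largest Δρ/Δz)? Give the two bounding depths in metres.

Compute the density gradient over each adjacent pair:
  51–199 m: Δρ/Δz = 0.877/148 = 5.9 × 10⁻³ kg m⁻⁴
  199–237 m: Δρ/Δz = 0.303/38 = 8.0 × 10⁻³ kg m⁻⁴
  237–244 m: Δρ/Δz = 0.039/7 = 5.6 × 10⁻³ kg m⁻⁴
The largest gradient is in the 199–237 m interval — the pycnocline.

199–237 m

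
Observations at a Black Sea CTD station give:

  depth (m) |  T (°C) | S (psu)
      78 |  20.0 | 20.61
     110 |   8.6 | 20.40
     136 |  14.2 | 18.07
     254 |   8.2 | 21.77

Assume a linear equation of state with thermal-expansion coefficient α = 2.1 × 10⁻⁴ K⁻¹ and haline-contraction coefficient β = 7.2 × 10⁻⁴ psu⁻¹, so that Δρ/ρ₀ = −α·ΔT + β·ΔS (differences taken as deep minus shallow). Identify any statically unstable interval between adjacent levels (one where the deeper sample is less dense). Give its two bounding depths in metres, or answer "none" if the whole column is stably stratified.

Evaluate Δρ/ρ₀ = −αΔT + βΔS across each adjacent pair:
  78–110 m: −αΔT+βΔS = −(2.1 × 10⁻⁴)(-11.4)+(7.2 × 10⁻⁴)(-0.21) = 2.2 × 10⁻³ → stable
  110–136 m: −αΔT+βΔS = −(2.1 × 10⁻⁴)(+5.6)+(7.2 × 10⁻⁴)(-2.33) = -2.9 × 10⁻³ → UNSTABLE
  136–254 m: −αΔT+βΔS = −(2.1 × 10⁻⁴)(-6.0)+(7.2 × 10⁻⁴)(+3.70) = 3.9 × 10⁻³ → stable
The 110–136 m interval has Δρ < 0: lighter water underlies denser water.

110–136 m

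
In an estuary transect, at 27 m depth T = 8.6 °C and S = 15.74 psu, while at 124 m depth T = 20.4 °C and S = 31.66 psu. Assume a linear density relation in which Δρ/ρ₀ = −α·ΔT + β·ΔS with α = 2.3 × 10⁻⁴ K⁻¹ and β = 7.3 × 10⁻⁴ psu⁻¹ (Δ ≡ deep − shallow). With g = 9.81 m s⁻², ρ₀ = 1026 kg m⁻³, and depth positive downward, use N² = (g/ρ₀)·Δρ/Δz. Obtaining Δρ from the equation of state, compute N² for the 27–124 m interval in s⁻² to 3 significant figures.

ΔT = +11.8 K, ΔS = +15.92 psu (deep − shallow).
Δρ/ρ₀ = −αΔT + βΔS = -2.714 × 10⁻³ + 0.0116216 = 8.9076 × 10⁻³, so Δρ ≈ 9.139 kg m⁻³.
N² = (g/ρ₀)·Δρ/Δz = g·(Δρ/ρ₀)/Δz = 9.81 × 8.9076 × 10⁻³ / 97 = 9.0086 × 10⁻⁴ s⁻² ≈ 9.01 × 10⁻⁴ s⁻².

9.01 × 10⁻⁴ s⁻²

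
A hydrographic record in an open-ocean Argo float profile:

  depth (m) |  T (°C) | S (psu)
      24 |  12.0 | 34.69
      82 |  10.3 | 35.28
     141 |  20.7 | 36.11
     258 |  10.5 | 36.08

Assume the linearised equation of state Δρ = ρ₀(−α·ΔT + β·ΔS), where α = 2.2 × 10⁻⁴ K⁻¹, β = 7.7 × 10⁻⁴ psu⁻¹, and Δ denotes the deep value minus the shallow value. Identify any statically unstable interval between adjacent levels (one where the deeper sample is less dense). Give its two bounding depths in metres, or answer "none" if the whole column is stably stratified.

82–141 m

Evaluate Δρ/ρ₀ = −αΔT + βΔS across each adjacent pair:
  24–82 m: −αΔT+βΔS = −(2.2 × 10⁻⁴)(-1.7)+(7.7 × 10⁻⁴)(+0.59) = 8.3 × 10⁻⁴ → stable
  82–141 m: −αΔT+βΔS = −(2.2 × 10⁻⁴)(+10.4)+(7.7 × 10⁻⁴)(+0.83) = -1.6 × 10⁻³ → UNSTABLE
  141–258 m: −αΔT+βΔS = −(2.2 × 10⁻⁴)(-10.2)+(7.7 × 10⁻⁴)(-0.03) = 2.2 × 10⁻³ → stable
The 82–141 m interval has Δρ < 0: lighter water underlies denser water.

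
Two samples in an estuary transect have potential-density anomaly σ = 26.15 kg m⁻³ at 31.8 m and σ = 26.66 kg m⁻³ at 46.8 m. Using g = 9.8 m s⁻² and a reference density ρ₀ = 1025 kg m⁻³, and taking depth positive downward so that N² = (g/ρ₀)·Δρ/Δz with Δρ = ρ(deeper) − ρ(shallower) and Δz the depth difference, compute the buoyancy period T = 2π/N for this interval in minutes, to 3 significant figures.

Δρ = 1026.66 − 1026.15 = 0.51 kg m⁻³ over Δz = 46.8 − 31.8 = 15 m.
N² = (9.8/1025) × (0.51/15) = 3.2507 × 10⁻⁴ s⁻².
N = √(3.2507 × 10⁻⁴) = 0.018030 rad s⁻¹, so T = 2π/N = 348.49 s = 5.8082 min ≈ 5.81 min.
N² > 0, so the interval is statically stable.

5.81 min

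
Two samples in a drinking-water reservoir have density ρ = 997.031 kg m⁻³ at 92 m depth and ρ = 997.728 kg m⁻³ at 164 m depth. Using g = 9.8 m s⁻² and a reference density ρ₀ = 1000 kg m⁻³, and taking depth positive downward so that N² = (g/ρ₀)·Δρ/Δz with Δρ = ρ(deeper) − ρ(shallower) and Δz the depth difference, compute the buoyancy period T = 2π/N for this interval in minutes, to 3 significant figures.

10.8 min

Δρ = 997.728 − 997.031 = 0.697 kg m⁻³ over Δz = 164 − 92 = 72 m.
N² = (9.8/1000) × (0.697/72) = 9.4869 × 10⁻⁵ s⁻².
N = √(9.4869 × 10⁻⁵) = 9.7401 × 10⁻³ rad s⁻¹, so T = 2π/N = 645.08 s = 10.751 min ≈ 10.8 min.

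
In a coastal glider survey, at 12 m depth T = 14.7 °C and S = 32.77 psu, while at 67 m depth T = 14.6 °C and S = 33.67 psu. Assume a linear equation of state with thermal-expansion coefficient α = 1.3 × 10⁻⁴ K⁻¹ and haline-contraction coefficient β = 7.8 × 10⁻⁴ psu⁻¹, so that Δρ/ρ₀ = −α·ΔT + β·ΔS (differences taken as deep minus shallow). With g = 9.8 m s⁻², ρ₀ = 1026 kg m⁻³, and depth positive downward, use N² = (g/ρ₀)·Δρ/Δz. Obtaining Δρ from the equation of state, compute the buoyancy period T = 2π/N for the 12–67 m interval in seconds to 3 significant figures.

557 s

ΔT = -0.1 K, ΔS = +0.90 psu (deep − shallow).
Δρ/ρ₀ = −αΔT + βΔS = 1.30 × 10⁻⁵ + 7.02 × 10⁻⁴ = 7.15 × 10⁻⁴, so Δρ ≈ 0.7336 kg m⁻³.
N² = (g/ρ₀)·Δρ/Δz = g·(Δρ/ρ₀)/Δz = 9.8 × 7.15 × 10⁻⁴ / 55 = 1.2740 × 10⁻⁴ s⁻².
N = √(1.2740 × 10⁻⁴) = 0.011287 rad s⁻¹ → T = 2π/N = 556.67 s ≈ 557 s.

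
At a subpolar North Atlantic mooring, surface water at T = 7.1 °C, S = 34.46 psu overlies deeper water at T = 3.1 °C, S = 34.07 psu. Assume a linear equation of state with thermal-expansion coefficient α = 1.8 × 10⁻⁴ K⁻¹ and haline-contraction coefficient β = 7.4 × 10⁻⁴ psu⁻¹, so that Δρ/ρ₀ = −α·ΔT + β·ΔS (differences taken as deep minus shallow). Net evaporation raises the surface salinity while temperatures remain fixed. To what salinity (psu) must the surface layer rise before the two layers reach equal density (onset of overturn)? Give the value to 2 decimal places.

35.04 psu

Neutral buoyancy requires −α(T_deep − T_surf) + β(S_deep − S_surf′) = 0.
S_surf′ = S_deep − (α/β)·ΔT = 34.07 − (1.8 × 10⁻⁴/7.4 × 10⁻⁴)·(-4.0) = 35.0430 psu.
Increase required: 35.0430 − 34.46 = 0.5830 psu.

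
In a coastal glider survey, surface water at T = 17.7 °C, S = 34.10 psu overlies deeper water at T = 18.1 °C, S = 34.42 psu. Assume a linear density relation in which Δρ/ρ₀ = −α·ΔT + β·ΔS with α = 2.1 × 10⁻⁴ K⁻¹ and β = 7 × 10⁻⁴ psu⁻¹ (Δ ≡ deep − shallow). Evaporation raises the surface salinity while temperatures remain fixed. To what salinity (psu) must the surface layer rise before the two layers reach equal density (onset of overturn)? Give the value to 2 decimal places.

Neutral buoyancy requires −α(T_deep − T_surf) + β(S_deep − S_surf′) = 0.
S_surf′ = S_deep − (α/β)·ΔT = 34.42 − (2.1 × 10⁻⁴/7 × 10⁻⁴)·(+0.4) = 34.3000 psu.
Increase required: 34.3000 − 34.10 = 0.2000 psu.

34.30 psu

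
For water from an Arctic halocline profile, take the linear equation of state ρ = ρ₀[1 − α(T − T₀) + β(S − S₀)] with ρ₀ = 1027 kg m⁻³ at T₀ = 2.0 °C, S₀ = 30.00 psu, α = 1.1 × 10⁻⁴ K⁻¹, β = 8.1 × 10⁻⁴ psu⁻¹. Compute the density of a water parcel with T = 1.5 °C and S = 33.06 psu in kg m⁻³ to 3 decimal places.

1029.602 kg m⁻³

T − T₀ = -0.5 K, S − S₀ = +3.06 psu.
Bracket = 1 − α·(-0.5) + β·(+3.06) = 1 + (2.5336 × 10⁻³) = 1.0025336.
ρ = 1027 × 1.0025336 = 1029.602 kg m⁻³.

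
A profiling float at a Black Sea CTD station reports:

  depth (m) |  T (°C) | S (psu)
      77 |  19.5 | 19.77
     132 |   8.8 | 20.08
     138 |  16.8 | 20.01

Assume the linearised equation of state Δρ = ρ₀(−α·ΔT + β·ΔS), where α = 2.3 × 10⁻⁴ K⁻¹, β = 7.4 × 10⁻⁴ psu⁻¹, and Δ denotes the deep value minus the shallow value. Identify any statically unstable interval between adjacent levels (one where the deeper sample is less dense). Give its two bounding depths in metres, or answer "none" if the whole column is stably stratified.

Evaluate Δρ/ρ₀ = −αΔT + βΔS across each adjacent pair:
  77–132 m: −αΔT+βΔS = −(2.3 × 10⁻⁴)(-10.7)+(7.4 × 10⁻⁴)(+0.31) = 2.7 × 10⁻³ → stable
  132–138 m: −αΔT+βΔS = −(2.3 × 10⁻⁴)(+8.0)+(7.4 × 10⁻⁴)(-0.07) = -1.9 × 10⁻³ → UNSTABLE
The 132–138 m interval has Δρ < 0: lighter water underlies denser water.

132–138 m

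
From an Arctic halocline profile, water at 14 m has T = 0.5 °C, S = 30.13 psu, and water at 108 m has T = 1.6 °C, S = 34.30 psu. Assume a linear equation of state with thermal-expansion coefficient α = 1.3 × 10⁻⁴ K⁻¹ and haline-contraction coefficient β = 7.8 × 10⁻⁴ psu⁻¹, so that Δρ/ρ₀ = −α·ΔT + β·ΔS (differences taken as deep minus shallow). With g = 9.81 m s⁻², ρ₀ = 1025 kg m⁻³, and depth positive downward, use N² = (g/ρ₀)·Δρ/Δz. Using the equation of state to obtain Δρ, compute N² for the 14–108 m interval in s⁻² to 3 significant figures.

ΔT = +1.1 K, ΔS = +4.17 psu (deep − shallow).
Δρ/ρ₀ = −αΔT + βΔS = -1.43 × 10⁻⁴ + 3.2526 × 10⁻³ = 3.1096 × 10⁻³, so Δρ ≈ 3.187 kg m⁻³.
N² = (g/ρ₀)·Δρ/Δz = g·(Δρ/ρ₀)/Δz = 9.81 × 3.1096 × 10⁻³ / 94 = 3.2452 × 10⁻⁴ s⁻² ≈ 3.25 × 10⁻⁴ s⁻².

3.25 × 10⁻⁴ s⁻²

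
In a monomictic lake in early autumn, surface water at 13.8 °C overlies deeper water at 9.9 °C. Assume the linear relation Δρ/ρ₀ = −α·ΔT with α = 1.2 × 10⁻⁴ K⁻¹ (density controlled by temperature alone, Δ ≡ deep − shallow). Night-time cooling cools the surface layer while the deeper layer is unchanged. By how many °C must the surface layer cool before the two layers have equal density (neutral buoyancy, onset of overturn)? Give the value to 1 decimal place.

With temperature the only control, equal density requires T_surf′ = T_deep.
T_surf′ = 9.9 °C.
Cooling required: 13.8 − 9.9 = 3.9 °C.

3.9 °C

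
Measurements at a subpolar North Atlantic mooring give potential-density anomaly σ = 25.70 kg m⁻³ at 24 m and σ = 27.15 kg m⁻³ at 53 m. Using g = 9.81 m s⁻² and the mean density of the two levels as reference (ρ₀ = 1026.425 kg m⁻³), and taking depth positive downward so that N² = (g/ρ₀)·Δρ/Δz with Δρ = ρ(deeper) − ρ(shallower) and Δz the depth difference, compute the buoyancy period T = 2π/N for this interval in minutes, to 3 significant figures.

Δρ = 1027.15 − 1025.70 = 1.45 kg m⁻³ over Δz = 53 − 24 = 29 m.
N² = (9.81/1026.425) × (1.45/29) = 4.7787 × 10⁻⁴ s⁻².
N = √(4.7787 × 10⁻⁴) = 0.021860 rad s⁻¹, so T = 2π/N = 287.43 s = 4.7905 min ≈ 4.79 min.

4.79 min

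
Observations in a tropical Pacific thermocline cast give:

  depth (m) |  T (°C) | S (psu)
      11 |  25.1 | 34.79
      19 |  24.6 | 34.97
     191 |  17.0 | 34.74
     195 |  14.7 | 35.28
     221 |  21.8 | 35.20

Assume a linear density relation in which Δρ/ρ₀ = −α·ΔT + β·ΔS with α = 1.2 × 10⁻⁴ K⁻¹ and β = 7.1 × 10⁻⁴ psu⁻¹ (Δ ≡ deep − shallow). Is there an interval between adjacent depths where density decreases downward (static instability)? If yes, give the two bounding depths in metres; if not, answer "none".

195–221 m

Evaluate Δρ/ρ₀ = −αΔT + βΔS across each adjacent pair:
  11–19 m: −αΔT+βΔS = −(1.2 × 10⁻⁴)(-0.5)+(7.1 × 10⁻⁴)(+0.18) = 1.9 × 10⁻⁴ → stable
  19–191 m: −αΔT+βΔS = −(1.2 × 10⁻⁴)(-7.6)+(7.1 × 10⁻⁴)(-0.23) = 7.5 × 10⁻⁴ → stable
  191–195 m: −αΔT+βΔS = −(1.2 × 10⁻⁴)(-2.3)+(7.1 × 10⁻⁴)(+0.54) = 6.6 × 10⁻⁴ → stable
  195–221 m: −αΔT+βΔS = −(1.2 × 10⁻⁴)(+7.1)+(7.1 × 10⁻⁴)(-0.08) = -9.1 × 10⁻⁴ → UNSTABLE
The 195–221 m interval has Δρ < 0: lighter water underlies denser water.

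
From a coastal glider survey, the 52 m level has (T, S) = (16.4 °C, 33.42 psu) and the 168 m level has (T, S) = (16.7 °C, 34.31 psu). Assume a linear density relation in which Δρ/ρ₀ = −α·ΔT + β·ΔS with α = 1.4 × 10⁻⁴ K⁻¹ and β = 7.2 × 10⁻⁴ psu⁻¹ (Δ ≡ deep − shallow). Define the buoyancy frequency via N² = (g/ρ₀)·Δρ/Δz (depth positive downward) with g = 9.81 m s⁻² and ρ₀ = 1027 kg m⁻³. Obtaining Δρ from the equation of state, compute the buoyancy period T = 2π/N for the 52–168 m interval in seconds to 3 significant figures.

ΔT = +0.3 K, ΔS = +0.89 psu (deep − shallow).
Δρ/ρ₀ = −αΔT + βΔS = -4.20 × 10⁻⁵ + 6.408 × 10⁻⁴ = 5.988 × 10⁻⁴, so Δρ ≈ 0.6150 kg m⁻³.
N² = (g/ρ₀)·Δρ/Δz = g·(Δρ/ρ₀)/Δz = 9.81 × 5.988 × 10⁻⁴ / 116 = 5.0640 × 10⁻⁵ s⁻².
N = √(5.0640 × 10⁻⁵) = 7.1162 × 10⁻³ rad s⁻¹ → T = 2π/N = 882.94 s ≈ 883 s.

883 s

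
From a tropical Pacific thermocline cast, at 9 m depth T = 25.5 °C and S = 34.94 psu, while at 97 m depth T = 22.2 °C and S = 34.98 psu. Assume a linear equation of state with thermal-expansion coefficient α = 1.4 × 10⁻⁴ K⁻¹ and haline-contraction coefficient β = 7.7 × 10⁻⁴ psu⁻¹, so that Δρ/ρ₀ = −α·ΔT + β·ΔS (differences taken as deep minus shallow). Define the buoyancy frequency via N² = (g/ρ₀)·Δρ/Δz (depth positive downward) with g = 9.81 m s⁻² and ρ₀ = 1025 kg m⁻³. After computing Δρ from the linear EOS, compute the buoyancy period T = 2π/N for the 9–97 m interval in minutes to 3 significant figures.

ΔT = -3.3 K, ΔS = +0.04 psu (deep − shallow).
Δρ/ρ₀ = −αΔT + βΔS = 4.62 × 10⁻⁴ + 3.08 × 10⁻⁵ = 4.928 × 10⁻⁴, so Δρ ≈ 0.5051 kg m⁻³.
N² = (g/ρ₀)·Δρ/Δz = g·(Δρ/ρ₀)/Δz = 9.81 × 4.928 × 10⁻⁴ / 88 = 5.4936 × 10⁻⁵ s⁻².
N = √(5.4936 × 10⁻⁵) = 7.4119 × 10⁻³ rad s⁻¹ → T = 2π/N = 847.72 s = 14.129 min ≈ 14.1 min.

14.1 min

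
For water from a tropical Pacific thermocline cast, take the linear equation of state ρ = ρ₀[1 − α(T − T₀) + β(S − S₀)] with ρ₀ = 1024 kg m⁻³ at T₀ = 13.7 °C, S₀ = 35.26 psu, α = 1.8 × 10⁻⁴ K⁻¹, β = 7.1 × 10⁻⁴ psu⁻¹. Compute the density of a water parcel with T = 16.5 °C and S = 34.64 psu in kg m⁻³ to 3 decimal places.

1023.033 kg m⁻³

T − T₀ = +2.8 K, S − S₀ = -0.62 psu.
Bracket = 1 − α·(+2.8) + β·(-0.62) = 1 + (-9.442 × 10⁻⁴) = 0.9990558.
ρ = 1024 × 0.9990558 = 1023.033 kg m⁻³.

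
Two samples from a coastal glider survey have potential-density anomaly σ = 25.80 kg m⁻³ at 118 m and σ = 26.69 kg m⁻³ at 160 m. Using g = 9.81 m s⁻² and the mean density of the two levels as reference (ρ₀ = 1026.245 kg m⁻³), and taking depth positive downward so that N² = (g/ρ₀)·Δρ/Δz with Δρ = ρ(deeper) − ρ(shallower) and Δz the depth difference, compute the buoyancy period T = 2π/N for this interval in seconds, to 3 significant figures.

Δρ = 1026.69 − 1025.80 = 0.89 kg m⁻³ over Δz = 160 − 118 = 42 m.
N² = (9.81/1026.245) × (0.89/42) = 2.0256 × 10⁻⁴ s⁻².
N = √(2.0256 × 10⁻⁴) = 0.014232 rad s⁻¹, so T = 2π/N = 441.48 s ≈ 441 s.

441 s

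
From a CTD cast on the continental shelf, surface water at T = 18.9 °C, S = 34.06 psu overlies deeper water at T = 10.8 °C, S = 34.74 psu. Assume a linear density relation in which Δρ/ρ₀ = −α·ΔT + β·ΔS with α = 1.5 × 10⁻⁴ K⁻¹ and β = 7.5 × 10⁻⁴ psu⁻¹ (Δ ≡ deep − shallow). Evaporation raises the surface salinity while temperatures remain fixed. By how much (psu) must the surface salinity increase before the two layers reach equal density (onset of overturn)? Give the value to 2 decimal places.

2.30 psu

Neutral buoyancy requires −α(T_deep − T_surf) + β(S_deep − S_surf′) = 0.
S_surf′ = S_deep − (α/β)·ΔT = 34.74 − (1.5 × 10⁻⁴/7.5 × 10⁻⁴)·(-8.1) = 36.3600 psu.
Increase required: 36.3600 − 34.06 = 2.3000 psu.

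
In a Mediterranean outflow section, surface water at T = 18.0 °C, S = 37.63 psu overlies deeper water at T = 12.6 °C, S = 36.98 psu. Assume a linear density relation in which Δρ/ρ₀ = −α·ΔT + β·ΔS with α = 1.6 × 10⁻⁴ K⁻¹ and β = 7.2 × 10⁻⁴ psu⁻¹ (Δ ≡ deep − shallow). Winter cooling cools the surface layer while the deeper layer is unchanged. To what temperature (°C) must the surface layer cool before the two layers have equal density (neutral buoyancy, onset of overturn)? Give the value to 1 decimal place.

Neutral buoyancy requires Δρ = 0, i.e. −α(T_deep − T_surf′) + β(S_deep − S_surf) = 0.
T_surf′ = T_deep − (β/α)·ΔS = 12.6 − (7.2 × 10⁻⁴/1.6 × 10⁻⁴)·(-0.65) = 15.525 °C.
Cooling required: 18.0 − (15.525) = 2.475 °C.

15.5 °C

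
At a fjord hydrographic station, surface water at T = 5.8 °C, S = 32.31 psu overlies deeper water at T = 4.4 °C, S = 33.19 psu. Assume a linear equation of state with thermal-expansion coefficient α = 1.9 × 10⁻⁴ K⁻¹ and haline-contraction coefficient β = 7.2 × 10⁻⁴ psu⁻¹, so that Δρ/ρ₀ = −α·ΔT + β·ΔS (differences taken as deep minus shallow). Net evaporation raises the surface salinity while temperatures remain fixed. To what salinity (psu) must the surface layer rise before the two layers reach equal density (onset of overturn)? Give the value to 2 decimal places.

Neutral buoyancy requires −α(T_deep − T_surf) + β(S_deep − S_surf′) = 0.
S_surf′ = S_deep − (α/β)·ΔT = 33.19 − (1.9 × 10⁻⁴/7.2 × 10⁻⁴)·(-1.4) = 33.5594 psu.
Increase required: 33.5594 − 32.31 = 1.2494 psu.

33.56 psu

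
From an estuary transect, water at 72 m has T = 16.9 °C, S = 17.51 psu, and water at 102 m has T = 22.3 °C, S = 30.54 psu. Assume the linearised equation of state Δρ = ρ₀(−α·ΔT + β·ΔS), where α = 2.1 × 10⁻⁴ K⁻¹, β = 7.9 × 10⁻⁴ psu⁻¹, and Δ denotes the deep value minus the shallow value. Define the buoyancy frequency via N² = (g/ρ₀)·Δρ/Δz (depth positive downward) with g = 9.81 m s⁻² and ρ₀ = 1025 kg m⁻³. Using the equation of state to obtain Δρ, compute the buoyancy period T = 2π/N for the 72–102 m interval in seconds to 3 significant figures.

115 s

ΔT = +5.4 K, ΔS = +13.03 psu (deep − shallow).
Δρ/ρ₀ = −αΔT + βΔS = -1.134 × 10⁻³ + 0.0102937 = 9.1597 × 10⁻³, so Δρ ≈ 9.389 kg m⁻³.
N² = (g/ρ₀)·Δρ/Δz = g·(Δρ/ρ₀)/Δz = 9.81 × 9.1597 × 10⁻³ / 30 = 2.9952 × 10⁻³ s⁻².
N = √(2.9952 × 10⁻³) = 0.054728 rad s⁻¹ → T = 2π/N = 114.81 s ≈ 115 s.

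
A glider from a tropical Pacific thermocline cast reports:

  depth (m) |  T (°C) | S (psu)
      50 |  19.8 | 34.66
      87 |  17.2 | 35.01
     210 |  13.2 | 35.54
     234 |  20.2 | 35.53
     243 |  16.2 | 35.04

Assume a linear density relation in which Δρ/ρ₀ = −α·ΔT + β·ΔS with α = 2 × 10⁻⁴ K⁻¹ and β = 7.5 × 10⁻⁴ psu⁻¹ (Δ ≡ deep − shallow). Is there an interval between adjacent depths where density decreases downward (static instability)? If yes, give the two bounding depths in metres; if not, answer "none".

Evaluate Δρ/ρ₀ = −αΔT + βΔS across each adjacent pair:
  50–87 m: −αΔT+βΔS = −(2 × 10⁻⁴)(-2.6)+(7.5 × 10⁻⁴)(+0.35) = 7.8 × 10⁻⁴ → stable
  87–210 m: −αΔT+βΔS = −(2 × 10⁻⁴)(-4.0)+(7.5 × 10⁻⁴)(+0.53) = 1.2 × 10⁻³ → stable
  210–234 m: −αΔT+βΔS = −(2 × 10⁻⁴)(+7.0)+(7.5 × 10⁻⁴)(-0.01) = -1.4 × 10⁻³ → UNSTABLE
  234–243 m: −αΔT+βΔS = −(2 × 10⁻⁴)(-4.0)+(7.5 × 10⁻⁴)(-0.49) = 4.3 × 10⁻⁴ → stable
The 210–234 m interval has Δρ < 0: lighter water underlies denser water.

210–234 m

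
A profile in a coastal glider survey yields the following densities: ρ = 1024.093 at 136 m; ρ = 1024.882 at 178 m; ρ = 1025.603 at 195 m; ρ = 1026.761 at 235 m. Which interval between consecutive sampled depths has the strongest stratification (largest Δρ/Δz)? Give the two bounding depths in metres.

Compute the density gradient over each adjacent pair:
  136–178 m: Δρ/Δz = 0.789/42 = 0.019 kg m⁻⁴
  178–195 m: Δρ/Δz = 0.721/17 = 0.042 kg m⁻⁴
  195–235 m: Δρ/Δz = 1.158/40 = 0.029 kg m⁻⁴
The largest gradient is in the 178–195 m interval — the pycnocline.

178–195 m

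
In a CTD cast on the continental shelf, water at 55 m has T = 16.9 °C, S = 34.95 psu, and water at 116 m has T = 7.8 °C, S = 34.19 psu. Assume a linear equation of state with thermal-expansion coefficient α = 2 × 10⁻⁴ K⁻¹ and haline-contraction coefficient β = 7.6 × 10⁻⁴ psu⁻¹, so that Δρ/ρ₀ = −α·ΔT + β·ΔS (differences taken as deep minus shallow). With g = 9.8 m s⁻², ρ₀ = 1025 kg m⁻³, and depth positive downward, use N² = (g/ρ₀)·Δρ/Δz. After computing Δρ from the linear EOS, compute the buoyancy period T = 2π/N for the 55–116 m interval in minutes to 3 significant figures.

7.41 min

ΔT = -9.1 K, ΔS = -0.76 psu (deep − shallow).
Δρ/ρ₀ = −αΔT + βΔS = 1.82 × 10⁻³ − 5.776 × 10⁻⁴ = 1.2424 × 10⁻³, so Δρ ≈ 1.273 kg m⁻³.
N² = (g/ρ₀)·Δρ/Δz = g·(Δρ/ρ₀)/Δz = 9.8 × 1.2424 × 10⁻³ / 61 = 1.9960 × 10⁻⁴ s⁻².
N = √(1.9960 × 10⁻⁴) = 0.014128 rad s⁻¹ → T = 2π/N = 444.73 s = 7.4122 min ≈ 7.41 min.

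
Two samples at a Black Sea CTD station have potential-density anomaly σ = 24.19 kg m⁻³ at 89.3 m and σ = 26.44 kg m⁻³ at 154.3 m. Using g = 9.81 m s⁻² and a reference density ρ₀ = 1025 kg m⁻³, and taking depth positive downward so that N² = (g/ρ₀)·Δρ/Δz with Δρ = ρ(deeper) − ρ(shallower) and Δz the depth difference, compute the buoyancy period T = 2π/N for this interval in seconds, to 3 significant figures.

345 s

Δρ = 1026.44 − 1024.19 = 2.25 kg m⁻³ over Δz = 154.3 − 89.3 = 65 m.
N² = (9.81/1025) × (2.25/65) = 3.3129 × 10⁻⁴ s⁻².
N = √(3.3129 × 10⁻⁴) = 0.018201 rad s⁻¹, so T = 2π/N = 345.21 s ≈ 345 s.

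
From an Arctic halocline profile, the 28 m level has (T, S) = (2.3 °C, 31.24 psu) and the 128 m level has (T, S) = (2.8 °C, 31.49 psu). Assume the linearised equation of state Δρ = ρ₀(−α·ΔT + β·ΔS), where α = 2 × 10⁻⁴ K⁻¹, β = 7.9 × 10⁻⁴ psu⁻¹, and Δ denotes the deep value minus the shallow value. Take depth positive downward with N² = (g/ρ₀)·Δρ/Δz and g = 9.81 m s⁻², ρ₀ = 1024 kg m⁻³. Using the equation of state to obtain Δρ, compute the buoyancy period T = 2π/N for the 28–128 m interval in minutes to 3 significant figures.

ΔT = +0.5 K, ΔS = +0.25 psu (deep − shallow).
Δρ/ρ₀ = −αΔT + βΔS = -1.00 × 10⁻⁴ + 1.975 × 10⁻⁴ = 9.75 × 10⁻⁵, so Δρ ≈ 0.09984 kg m⁻³.
N² = (g/ρ₀)·Δρ/Δz = g·(Δρ/ρ₀)/Δz = 9.81 × 9.75 × 10⁻⁵ / 100 = 9.5648 × 10⁻⁶ s⁻².
N = √(9.5648 × 10⁻⁶) = 3.0927 × 10⁻³ rad s⁻¹ → T = 2π/N = 2.0316 × 10³ s = 33.860 min ≈ 33.9 min.

33.9 min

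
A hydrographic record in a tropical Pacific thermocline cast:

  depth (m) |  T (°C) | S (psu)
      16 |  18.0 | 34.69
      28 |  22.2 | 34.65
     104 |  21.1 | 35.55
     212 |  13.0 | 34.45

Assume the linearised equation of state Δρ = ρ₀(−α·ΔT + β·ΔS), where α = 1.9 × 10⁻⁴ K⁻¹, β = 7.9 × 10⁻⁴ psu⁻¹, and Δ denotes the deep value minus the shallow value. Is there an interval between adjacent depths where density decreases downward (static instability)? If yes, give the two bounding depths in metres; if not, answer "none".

Evaluate Δρ/ρ₀ = −αΔT + βΔS across each adjacent pair:
  16–28 m: −αΔT+βΔS = −(1.9 × 10⁻⁴)(+4.2)+(7.9 × 10⁻⁴)(-0.04) = -8.3 × 10⁻⁴ → UNSTABLE
  28–104 m: −αΔT+βΔS = −(1.9 × 10⁻⁴)(-1.1)+(7.9 × 10⁻⁴)(+0.90) = 9.2 × 10⁻⁴ → stable
  104–212 m: −αΔT+βΔS = −(1.9 × 10⁻⁴)(-8.1)+(7.9 × 10⁻⁴)(-1.10) = 6.7 × 10⁻⁴ → stable
The 16–28 m interval has Δρ < 0: lighter water underlies denser water.

16–28 m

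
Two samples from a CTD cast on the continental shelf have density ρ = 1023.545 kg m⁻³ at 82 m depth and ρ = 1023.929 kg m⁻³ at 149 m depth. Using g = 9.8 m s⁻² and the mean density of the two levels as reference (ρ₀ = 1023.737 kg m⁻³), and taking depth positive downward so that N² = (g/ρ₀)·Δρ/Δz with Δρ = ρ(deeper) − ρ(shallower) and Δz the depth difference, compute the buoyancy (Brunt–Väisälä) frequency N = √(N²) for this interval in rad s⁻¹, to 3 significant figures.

7.41 × 10⁻³ rad s⁻¹

Δρ = 1023.929 − 1023.545 = 0.384 kg m⁻³ over Δz = 149 − 82 = 67 m.
N² = (9.8/1023.737) × (0.384/67) = 5.4865 × 10⁻⁵ s⁻².
N = √(5.4865 × 10⁻⁵) = 7.4071 × 10⁻³ rad s⁻¹ ≈ 7.41 × 10⁻³ rad s⁻¹.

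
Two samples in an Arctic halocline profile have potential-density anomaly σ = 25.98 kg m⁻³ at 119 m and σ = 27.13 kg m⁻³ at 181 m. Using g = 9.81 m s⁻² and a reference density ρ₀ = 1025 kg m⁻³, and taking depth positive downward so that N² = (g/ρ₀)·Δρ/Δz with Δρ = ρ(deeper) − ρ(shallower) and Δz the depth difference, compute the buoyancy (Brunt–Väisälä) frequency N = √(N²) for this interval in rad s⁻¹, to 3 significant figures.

Δρ = 1027.13 − 1025.98 = 1.15 kg m⁻³ over Δz = 181 − 119 = 62 m.
N² = (9.81/1025) × (1.15/62) = 1.7752 × 10⁻⁴ s⁻².
N = √(1.7752 × 10⁻⁴) = 0.013324 rad s⁻¹ ≈ 0.0133 rad s⁻¹.

0.0133 rad s⁻¹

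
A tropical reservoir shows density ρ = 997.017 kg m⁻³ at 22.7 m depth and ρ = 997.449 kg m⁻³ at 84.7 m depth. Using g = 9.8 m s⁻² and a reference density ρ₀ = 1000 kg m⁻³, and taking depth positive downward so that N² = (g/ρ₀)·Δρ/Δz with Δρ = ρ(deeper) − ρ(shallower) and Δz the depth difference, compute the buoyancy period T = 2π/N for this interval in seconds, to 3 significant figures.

Δρ = 997.449 − 997.017 = 0.432 kg m⁻³ over Δz = 84.7 − 22.7 = 62 m.
N² = (9.8/1000) × (0.432/62) = 6.8284 × 10⁻⁵ s⁻².
N = √(6.8284 × 10⁻⁵) = 8.2634 × 10⁻³ rad s⁻¹, so T = 2π/N = 760.36 s ≈ 760 s.

760 s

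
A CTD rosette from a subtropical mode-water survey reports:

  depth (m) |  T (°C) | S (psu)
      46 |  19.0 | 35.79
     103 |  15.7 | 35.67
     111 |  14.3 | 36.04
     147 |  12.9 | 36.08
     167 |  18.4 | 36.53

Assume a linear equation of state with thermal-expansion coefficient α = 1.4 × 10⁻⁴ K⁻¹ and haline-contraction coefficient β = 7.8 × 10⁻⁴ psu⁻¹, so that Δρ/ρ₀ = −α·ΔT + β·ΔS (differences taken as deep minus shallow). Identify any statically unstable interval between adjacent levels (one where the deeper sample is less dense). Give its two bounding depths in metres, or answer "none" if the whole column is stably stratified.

147–167 m

Evaluate Δρ/ρ₀ = −αΔT + βΔS across each adjacent pair:
  46–103 m: −αΔT+βΔS = −(1.4 × 10⁻⁴)(-3.3)+(7.8 × 10⁻⁴)(-0.12) = 3.7 × 10⁻⁴ → stable
  103–111 m: −αΔT+βΔS = −(1.4 × 10⁻⁴)(-1.4)+(7.8 × 10⁻⁴)(+0.37) = 4.8 × 10⁻⁴ → stable
  111–147 m: −αΔT+βΔS = −(1.4 × 10⁻⁴)(-1.4)+(7.8 × 10⁻⁴)(+0.04) = 2.3 × 10⁻⁴ → stable
  147–167 m: −αΔT+βΔS = −(1.4 × 10⁻⁴)(+5.5)+(7.8 × 10⁻⁴)(+0.45) = -4.2 × 10⁻⁴ → UNSTABLE
The 147–167 m interval has Δρ < 0: lighter water underlies denser water.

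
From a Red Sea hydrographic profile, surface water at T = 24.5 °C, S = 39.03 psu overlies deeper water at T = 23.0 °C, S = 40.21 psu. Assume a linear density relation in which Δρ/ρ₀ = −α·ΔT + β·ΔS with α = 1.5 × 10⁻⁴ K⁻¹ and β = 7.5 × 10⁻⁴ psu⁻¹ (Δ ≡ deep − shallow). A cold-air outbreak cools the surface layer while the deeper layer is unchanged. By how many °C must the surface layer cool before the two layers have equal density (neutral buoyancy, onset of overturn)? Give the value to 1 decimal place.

Neutral buoyancy requires Δρ = 0, i.e. −α(T_deep − T_surf′) + β(S_deep − S_surf) = 0.
T_surf′ = T_deep − (β/α)·ΔS = 23.0 − (7.5 × 10⁻⁴/1.5 × 10⁻⁴)·(+1.18) = 17.100 °C.
Cooling required: 24.5 − (17.100) = 7.400 °C.

7.4 °C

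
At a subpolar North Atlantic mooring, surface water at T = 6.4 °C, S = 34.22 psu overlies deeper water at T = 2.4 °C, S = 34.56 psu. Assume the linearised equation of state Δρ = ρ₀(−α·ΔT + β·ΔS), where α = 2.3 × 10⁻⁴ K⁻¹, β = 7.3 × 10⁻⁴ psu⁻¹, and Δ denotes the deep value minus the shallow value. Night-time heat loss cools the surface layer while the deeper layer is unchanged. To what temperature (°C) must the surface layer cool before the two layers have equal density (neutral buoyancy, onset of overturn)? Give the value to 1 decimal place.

1.3 °C

Neutral buoyancy requires Δρ = 0, i.e. −α(T_deep − T_surf′) + β(S_deep − S_surf) = 0.
T_surf′ = T_deep − (β/α)·ΔS = 2.4 − (7.3 × 10⁻⁴/2.3 × 10⁻⁴)·(+0.34) = 1.321 °C.
Cooling required: 6.4 − (1.321) = 5.079 °C.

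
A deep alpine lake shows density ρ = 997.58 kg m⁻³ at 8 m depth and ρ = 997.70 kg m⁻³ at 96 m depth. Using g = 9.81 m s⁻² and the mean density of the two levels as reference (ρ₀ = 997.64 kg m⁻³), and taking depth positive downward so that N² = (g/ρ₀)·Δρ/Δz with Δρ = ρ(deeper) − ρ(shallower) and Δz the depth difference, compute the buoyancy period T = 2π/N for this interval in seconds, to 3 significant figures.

Δρ = 997.70 − 997.58 = 0.12 kg m⁻³ over Δz = 96 − 8 = 88 m.
N² = (9.81/997.64) × (0.12/88) = 1.3409 × 10⁻⁵ s⁻².
N = √(1.3409 × 10⁻⁵) = 3.6618 × 10⁻³ rad s⁻¹, so T = 2π/N = 1.7159 × 10³ s ≈ 1.72 × 10³ s.
A positive N² confirms static stability across the interval.

1.72 × 10³ s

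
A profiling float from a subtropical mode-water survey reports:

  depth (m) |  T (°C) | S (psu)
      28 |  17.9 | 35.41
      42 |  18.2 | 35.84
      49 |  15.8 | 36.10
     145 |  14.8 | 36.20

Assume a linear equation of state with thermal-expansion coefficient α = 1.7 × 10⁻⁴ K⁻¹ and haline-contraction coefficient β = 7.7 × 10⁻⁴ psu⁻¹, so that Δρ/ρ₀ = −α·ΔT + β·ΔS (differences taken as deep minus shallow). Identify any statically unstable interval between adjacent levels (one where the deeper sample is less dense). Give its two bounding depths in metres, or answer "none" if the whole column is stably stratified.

none

Evaluate Δρ/ρ₀ = −αΔT + βΔS across each adjacent pair:
  28–42 m: −αΔT+βΔS = −(1.7 × 10⁻⁴)(+0.3)+(7.7 × 10⁻⁴)(+0.43) = 2.8 × 10⁻⁴ → stable
  42–49 m: −αΔT+βΔS = −(1.7 × 10⁻⁴)(-2.4)+(7.7 × 10⁻⁴)(+0.26) = 6.1 × 10⁻⁴ → stable
  49–145 m: −αΔT+βΔS = −(1.7 × 10⁻⁴)(-1.0)+(7.7 × 10⁻⁴)(+0.10) = 2.5 × 10⁻⁴ → stable
Every interval has Δρ > 0: the column is stably stratified throughout.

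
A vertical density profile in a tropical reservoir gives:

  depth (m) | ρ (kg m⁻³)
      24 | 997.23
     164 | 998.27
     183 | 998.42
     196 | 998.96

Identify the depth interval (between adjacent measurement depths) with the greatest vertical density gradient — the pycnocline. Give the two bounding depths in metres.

183–196 m

Compute the density gradient over each adjacent pair:
  24–164 m: Δρ/Δz = 1.04/140 = 7.4 × 10⁻³ kg m⁻⁴
  164–183 m: Δρ/Δz = 0.15/19 = 7.9 × 10⁻³ kg m⁻⁴
  183–196 m: Δρ/Δz = 0.54/13 = 0.042 kg m⁻⁴
The largest gradient is in the 183–196 m interval — the pycnocline.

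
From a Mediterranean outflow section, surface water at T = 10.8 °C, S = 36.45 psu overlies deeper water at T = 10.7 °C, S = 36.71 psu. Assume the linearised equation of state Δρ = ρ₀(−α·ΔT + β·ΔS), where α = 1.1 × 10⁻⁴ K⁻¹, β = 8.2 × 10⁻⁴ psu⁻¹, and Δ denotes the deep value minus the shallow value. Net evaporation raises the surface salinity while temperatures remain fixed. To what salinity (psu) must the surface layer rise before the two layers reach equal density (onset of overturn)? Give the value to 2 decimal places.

36.72 psu

Neutral buoyancy requires −α(T_deep − T_surf) + β(S_deep − S_surf′) = 0.
S_surf′ = S_deep − (α/β)·ΔT = 36.71 − (1.1 × 10⁻⁴/8.2 × 10⁻⁴)·(-0.1) = 36.7234 psu.
Increase required: 36.7234 − 36.45 = 0.2734 psu.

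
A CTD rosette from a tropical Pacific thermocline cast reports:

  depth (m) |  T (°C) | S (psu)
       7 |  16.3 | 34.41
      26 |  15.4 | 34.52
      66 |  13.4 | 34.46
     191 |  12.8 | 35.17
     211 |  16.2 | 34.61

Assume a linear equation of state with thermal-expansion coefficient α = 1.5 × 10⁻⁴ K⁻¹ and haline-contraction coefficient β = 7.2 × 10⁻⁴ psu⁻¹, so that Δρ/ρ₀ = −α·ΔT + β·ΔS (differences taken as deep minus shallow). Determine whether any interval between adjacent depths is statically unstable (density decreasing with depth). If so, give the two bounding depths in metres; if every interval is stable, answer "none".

Evaluate Δρ/ρ₀ = −αΔT + βΔS across each adjacent pair:
  7–26 m: −αΔT+βΔS = −(1.5 × 10⁻⁴)(-0.9)+(7.2 × 10⁻⁴)(+0.11) = 2.1 × 10⁻⁴ → stable
  26–66 m: −αΔT+βΔS = −(1.5 × 10⁻⁴)(-2.0)+(7.2 × 10⁻⁴)(-0.06) = 2.6 × 10⁻⁴ → stable
  66–191 m: −αΔT+βΔS = −(1.5 × 10⁻⁴)(-0.6)+(7.2 × 10⁻⁴)(+0.71) = 6.0 × 10⁻⁴ → stable
  191–211 m: −αΔT+βΔS = −(1.5 × 10⁻⁴)(+3.4)+(7.2 × 10⁻⁴)(-0.56) = -9.1 × 10⁻⁴ → UNSTABLE
The 191–211 m interval has Δρ < 0: lighter water underlies denser water.

191–211 m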